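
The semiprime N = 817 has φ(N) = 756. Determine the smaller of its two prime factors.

19

φ(n) = (p−1)(q−1) = n − (p+q) + 1, so p + q = 817 − 756 + 1 = 62.
p and q are the roots of t² − 62t + 817 = 0.
Discriminant: 62² − 4·817 = 3844 − 3268 = 576; √576 = 24.
q = (62 − 24)/2 = 19, p = (62 + 24)/2 = 43.
Check: 19 · 43 = 817.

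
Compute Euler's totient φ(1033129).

Factor: 1033129 = 53 · 101 · 193.
φ(1033129) = (53−1) · (101−1) · (193−1) = 52 · 100 · 192 = 998400.

998400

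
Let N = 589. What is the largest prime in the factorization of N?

31

589 = 19 · 31
31 is prime.
So 589 = 19 · 31; the largest prime factor is 31.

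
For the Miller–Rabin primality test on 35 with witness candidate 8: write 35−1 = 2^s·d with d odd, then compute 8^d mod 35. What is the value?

8

35 − 1 = 34 = 2^1 · 17, so d = 17.
8^1 ≡ 8 (mod 35)
8^2 ≡ 8^2 = 64 ≡ 29 (mod 35)
8^4 ≡ 29^2 = 841 ≡ 1 (mod 35)
8^8 ≡ 1^2 = 1 ≡ 1 (mod 35)
8^16 ≡ 1^2 = 1 ≡ 1 (mod 35)
17 = 16 + 1 in binary powers of 2.
So 8^17 ≡ 1 · 8 ≡ 8 (mod 35).
Squaring chain: 8; never reaches −1, so base 8 is a Miller–Rabin witness that 35 is composite.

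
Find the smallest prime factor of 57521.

57521 is odd.
Digit sum 20, not divisible by 3.
Ends in 1: not divisible by 5.
7: 57521 = 7·8217 + 2
11: 57521 = 11·5229 + 2
13: 57521 = 13·4424 + 9
17: 57521 = 17·3383 + 10
19: 57521 = 19·3027 + 8
23: 57521 = 23·2500 + 21
29: 57521 = 29·1983 + 14
31: 57521 = 31·1855 + 16
37: 57521 = 37·1554 + 23
41: 57521 = 41·1402 + 39
43: 57521 = 43·1337 + 30
47: 57521 = 47·1223 + 40
53: 57521 = 53·1085 + 16
59: 57521 = 59·974 + 55
61: 57521 = 61·942 + 59
67: 57521 = 67·858 + 35
71: 57521 = 71·810 + 11
73: 57521 = 73·787 + 70
79: 57521 = 79·728 + 9
83: 57521 = 83·693 + 2
89: 57521 = 89·646 + 27
97: 57521 = 97·593

97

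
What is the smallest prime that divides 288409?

11

288409 is odd.
Digit sum 31, not divisible by 3.
Ends in 9: not divisible by 5.
7: 288409 = 7·41201 + 2
11: 288409 = 11·26219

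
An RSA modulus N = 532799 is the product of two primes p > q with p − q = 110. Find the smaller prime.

Since p = q + 110, we have 532799 = q(q + 110), so q² + 110q − 532799 = 0.
Discriminant: 110² + 4·532799 = 12100 + 2131196 = 2143296; √2143296 = 1464.
q = (−110 + 1464)/2 = 677, and p = q + 110 = 787.
Check: 677 · 787 = 532799.

677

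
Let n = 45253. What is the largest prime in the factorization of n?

59

45253 = 13 · 3481
3481 = 59 · 59
59 = 59 · 1
So 45253 = 13 · 59^2; the largest prime factor is 59.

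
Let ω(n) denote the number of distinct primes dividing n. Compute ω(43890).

6

43890 = 2 · 21945
21945 = 3 · 7315
7315 = 5 · 1463
1463 = 7 · 209
209 = 11 · 19
43890 = 2 · 3 · 5 · 7 · 11 · 19, which has 6 distinct prime factors.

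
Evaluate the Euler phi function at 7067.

Factor: 7067 = 37 · 191.
φ(7067) = (37−1) · (191−1) = 36 · 190 = 6840.

6840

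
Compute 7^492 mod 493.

455

7^1 ≡ 7 (mod 493)
7^2 ≡ 7^2 = 49 ≡ 49 (mod 493)
7^4 ≡ 49^2 = 2401 ≡ 429 (mod 493)
7^8 ≡ 429^2 = 184041 ≡ 152 (mod 493)
7^16 ≡ 152^2 = 23104 ≡ 426 (mod 493)
7^32 ≡ 426^2 = 181476 ≡ 52 (mod 493)
7^64 ≡ 52^2 = 2704 ≡ 239 (mod 493)
7^128 ≡ 239^2 = 57121 ≡ 426 (mod 493)
7^256 ≡ 426^2 = 181476 ≡ 52 (mod 493)
492 = 256 + 128 + 64 + 32 + 8 + 4 in binary powers of 2.
So 7^492 ≡ 52 · 426 · 239 · 52 · 152 · 429 ≡ 455 (mod 493).
Since 455 ≠ 1, base 7 is a Fermat witness: 493 is composite.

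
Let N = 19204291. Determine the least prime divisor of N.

19204291 is odd.
Digit sum 28, not divisible by 3.
Ends in 1: not divisible by 5.
7: 19204291 = 7·2743470 + 1
11: 19204291 = 11·1745844 + 7
13: 19204291 = 13·1477253 + 2
17: 19204291 = 17·1129664 + 3
19: 19204291 = 19·1010752 + 3
23: 19204291 = 23·834969 + 4
29: 19204291 = 29·662216 + 27
31: 19204291 = 31·619493 + 8
37: 19204291 = 37·519034 + 33
41: 19204291 = 41·468397 + 14
43: 19204291 = 43·446611 + 18
47: 19204291 = 47·408601 + 44
53: 19204291 = 53·362345 + 6
59: 19204291 = 59·325496 + 27
61: 19204291 = 61·314824 + 27
67: 19204291 = 67·286631 + 14
71: 19204291 = 71·270482 + 69
73: 19204291 = 73·263072 + 35
79: 19204291 = 79·243092 + 23
83: 19204291 = 83·231377

83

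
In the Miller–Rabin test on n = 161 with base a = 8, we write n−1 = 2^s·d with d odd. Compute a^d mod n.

161 − 1 = 160 = 2^5 · 5, so d = 5.
8^1 ≡ 8 (mod 161)
8^2 ≡ 8^2 = 64 ≡ 64 (mod 161)
8^4 ≡ 64^2 = 4096 ≡ 71 (mod 161)
5 = 4 + 1 in binary powers of 2.
So 8^5 ≡ 71 · 8 ≡ 85 (mod 161).
Squaring chain: 85 → 141 → 78 → 127 → 29; never reaches −1, so base 8 is a Miller–Rabin witness that 161 is composite.

85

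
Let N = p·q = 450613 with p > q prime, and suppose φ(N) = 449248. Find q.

557

φ(n) = (p−1)(q−1) = n − (p+q) + 1, so p + q = 450613 − 449248 + 1 = 1366.
p and q are the roots of t² − 1366t + 450613 = 0.
Discriminant: 1366² − 4·450613 = 1865956 − 1802452 = 63504; √63504 = 252.
q = (1366 − 252)/2 = 557, p = (1366 + 252)/2 = 809.
Check: 557 · 809 = 450613.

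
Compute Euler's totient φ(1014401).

978880

Factor: 1014401 = 47 · 113 · 191.
φ(1014401) = (47−1) · (113−1) · (191−1) = 46 · 112 · 190 = 978880.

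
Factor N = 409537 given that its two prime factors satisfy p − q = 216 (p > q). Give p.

Since p = q + 216, we have 409537 = q(q + 216), so q² + 216q − 409537 = 0.
Discriminant: 216² + 4·409537 = 46656 + 1638148 = 1684804; √1684804 = 1298.
q = (−216 + 1298)/2 = 541, and p = q + 216 = 757.
Check: 541 · 757 = 409537.

757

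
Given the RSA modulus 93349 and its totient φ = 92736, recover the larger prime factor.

337

φ(n) = (p−1)(q−1) = n − (p+q) + 1, so p + q = 93349 − 92736 + 1 = 614.
p and q are the roots of t² − 614t + 93349 = 0.
Discriminant: 614² − 4·93349 = 376996 − 373396 = 3600; √3600 = 60.
q = (614 − 60)/2 = 277, p = (614 + 60)/2 = 337.
Check: 277 · 337 = 93349.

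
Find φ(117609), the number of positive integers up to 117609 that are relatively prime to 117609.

77616

Factor: 117609 = 3 · 197 · 199.
φ(117609) = (3−1) · (197−1) · (199−1) = 2 · 196 · 198 = 77616.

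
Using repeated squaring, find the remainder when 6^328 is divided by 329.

6^1 ≡ 6 (mod 329)
6^2 ≡ 6^2 = 36 ≡ 36 (mod 329)
6^4 ≡ 36^2 = 1296 ≡ 309 (mod 329)
6^8 ≡ 309^2 = 95481 ≡ 71 (mod 329)
6^16 ≡ 71^2 = 5041 ≡ 106 (mod 329)
6^32 ≡ 106^2 = 11236 ≡ 50 (mod 329)
6^64 ≡ 50^2 = 2500 ≡ 197 (mod 329)
6^128 ≡ 197^2 = 38809 ≡ 316 (mod 329)
6^256 ≡ 316^2 = 99856 ≡ 169 (mod 329)
328 = 256 + 64 + 8 in binary powers of 2.
So 6^328 ≡ 169 · 197 · 71 ≡ 267 (mod 329).
Since 267 ≠ 1, base 6 is a Fermat witness: 329 is composite.

267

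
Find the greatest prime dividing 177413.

97

177413 = 31 · 5723
5723 = 59 · 97
97 is prime.
So 177413 = 31 · 59 · 97; the largest prime factor is 97.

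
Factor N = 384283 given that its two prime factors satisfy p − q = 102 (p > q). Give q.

571

Since p = q + 102, we have 384283 = q(q + 102), so q² + 102q − 384283 = 0.
Discriminant: 102² + 4·384283 = 10404 + 1537132 = 1547536; √1547536 = 1244.
q = (−102 + 1244)/2 = 571, and p = q + 102 = 673.
Check: 571 · 673 = 384283.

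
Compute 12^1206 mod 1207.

12^1 ≡ 12 (mod 1207)
12^2 ≡ 12^2 = 144 ≡ 144 (mod 1207)
12^4 ≡ 144^2 = 20736 ≡ 217 (mod 1207)
12^8 ≡ 217^2 = 47089 ≡ 16 (mod 1207)
12^16 ≡ 16^2 = 256 ≡ 256 (mod 1207)
12^32 ≡ 256^2 = 65536 ≡ 358 (mod 1207)
12^64 ≡ 358^2 = 128164 ≡ 222 (mod 1207)
12^128 ≡ 222^2 = 49284 ≡ 1004 (mod 1207)
12^256 ≡ 1004^2 = 1008016 ≡ 171 (mod 1207)
12^512 ≡ 171^2 = 29241 ≡ 273 (mod 1207)
12^1024 ≡ 273^2 = 74529 ≡ 902 (mod 1207)
1206 = 1024 + 128 + 32 + 16 + 4 + 2 in binary powers of 2.
So 12^1206 ≡ 902 · 1004 · 358 · 256 · 217 · 144 ≡ 682 (mod 1207).
Since 682 ≠ 1, base 12 is a Fermat witness: 1207 is composite.

682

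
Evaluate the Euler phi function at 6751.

6552

Factor: 6751 = 43 · 157.
φ(6751) = (43−1) · (157−1) = 42 · 156 = 6552.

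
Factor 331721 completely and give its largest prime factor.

331721 = 13 · 25517
25517 = 17 · 1501
1501 = 19 · 79
79 is prime.
So 331721 = 13 · 17 · 19 · 79; the largest prime factor is 79.

79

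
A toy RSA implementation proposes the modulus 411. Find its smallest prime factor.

411 is odd.
Digit sum 6, divisible by 3.

3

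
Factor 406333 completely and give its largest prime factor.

97

406333 = 59 · 6887
6887 = 71 · 97
97 is prime.
So 406333 = 59 · 71 · 97; the largest prime factor is 97.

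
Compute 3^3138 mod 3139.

656

3^1 ≡ 3 (mod 3139)
3^2 ≡ 3^2 = 9 ≡ 9 (mod 3139)
3^4 ≡ 9^2 = 81 ≡ 81 (mod 3139)
3^8 ≡ 81^2 = 6561 ≡ 283 (mod 3139)
3^16 ≡ 283^2 = 80089 ≡ 1614 (mod 3139)
3^32 ≡ 1614^2 = 2604996 ≡ 2765 (mod 3139)
3^64 ≡ 2765^2 = 7645225 ≡ 1760 (mod 3139)
3^128 ≡ 1760^2 = 3097600 ≡ 2546 (mod 3139)
3^256 ≡ 2546^2 = 6482116 ≡ 81 (mod 3139)
3^512 ≡ 81^2 = 6561 ≡ 283 (mod 3139)
3^1024 ≡ 283^2 = 80089 ≡ 1614 (mod 3139)
3^2048 ≡ 1614^2 = 2604996 ≡ 2765 (mod 3139)
3138 = 2048 + 1024 + 64 + 2 in binary powers of 2.
So 3^3138 ≡ 2765 · 1614 · 1760 · 9 ≡ 656 (mod 3139).
Since 656 ≠ 1, base 3 is a Fermat witness: 3139 is composite.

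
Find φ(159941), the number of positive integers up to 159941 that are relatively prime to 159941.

Factor: 159941 = 41 · 47 · 83.
φ(159941) = (41−1) · (47−1) · (83−1) = 40 · 46 · 82 = 150880.

150880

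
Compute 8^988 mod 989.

78

8^1 ≡ 8 (mod 989)
8^2 ≡ 8^2 = 64 ≡ 64 (mod 989)
8^4 ≡ 64^2 = 4096 ≡ 140 (mod 989)
8^8 ≡ 140^2 = 19600 ≡ 809 (mod 989)
8^16 ≡ 809^2 = 654481 ≡ 752 (mod 989)
8^32 ≡ 752^2 = 565504 ≡ 785 (mod 989)
8^64 ≡ 785^2 = 616225 ≡ 78 (mod 989)
8^128 ≡ 78^2 = 6084 ≡ 150 (mod 989)
8^256 ≡ 150^2 = 22500 ≡ 742 (mod 989)
8^512 ≡ 742^2 = 550564 ≡ 680 (mod 989)
988 = 512 + 256 + 128 + 64 + 16 + 8 + 4 in binary powers of 2.
So 8^988 ≡ 680 · 742 · 150 · 78 · 752 · 809 · 140 ≡ 78 (mod 989).
Since 78 ≠ 1, base 8 is a Fermat witness: 989 is composite.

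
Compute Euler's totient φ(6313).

Factor: 6313 = 59 · 107.
φ(6313) = (59−1) · (107−1) = 58 · 106 = 6148.

6148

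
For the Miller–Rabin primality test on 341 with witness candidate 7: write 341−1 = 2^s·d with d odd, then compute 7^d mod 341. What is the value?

87

341 − 1 = 340 = 2^2 · 85, so d = 85.
7^1 ≡ 7 (mod 341)
7^2 ≡ 7^2 = 49 ≡ 49 (mod 341)
7^4 ≡ 49^2 = 2401 ≡ 14 (mod 341)
7^8 ≡ 14^2 = 196 ≡ 196 (mod 341)
7^16 ≡ 196^2 = 38416 ≡ 224 (mod 341)
7^32 ≡ 224^2 = 50176 ≡ 49 (mod 341)
7^64 ≡ 49^2 = 2401 ≡ 14 (mod 341)
85 = 64 + 16 + 4 + 1 in binary powers of 2.
So 7^85 ≡ 14 · 224 · 14 · 7 ≡ 87 (mod 341).
Squaring chain: 87 → 67; never reaches −1, so base 7 is a Miller–Rabin witness that 341 is composite.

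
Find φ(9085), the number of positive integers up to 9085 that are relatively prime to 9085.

Factor: 9085 = 5 · 23 · 79.
φ(9085) = (5−1) · (23−1) · (79−1) = 4 · 22 · 78 = 6864.

6864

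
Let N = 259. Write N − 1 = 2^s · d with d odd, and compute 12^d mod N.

174

259 − 1 = 258 = 2^1 · 129, so d = 129.
12^1 ≡ 12 (mod 259)
12^2 ≡ 12^2 = 144 ≡ 144 (mod 259)
12^4 ≡ 144^2 = 20736 ≡ 16 (mod 259)
12^8 ≡ 16^2 = 256 ≡ 256 (mod 259)
12^16 ≡ 256^2 = 65536 ≡ 9 (mod 259)
12^32 ≡ 9^2 = 81 ≡ 81 (mod 259)
12^64 ≡ 81^2 = 6561 ≡ 86 (mod 259)
12^128 ≡ 86^2 = 7396 ≡ 144 (mod 259)
129 = 128 + 1 in binary powers of 2.
So 12^129 ≡ 144 · 12 ≡ 174 (mod 259).
Squaring chain: 174; never reaches −1, so base 12 is a Miller–Rabin witness that 259 is composite.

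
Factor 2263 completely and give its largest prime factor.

2263 = 31 · 73
73 is prime.
So 2263 = 31 · 73; the largest prime factor is 73.

73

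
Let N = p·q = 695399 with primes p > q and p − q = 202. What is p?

941

Since p = q + 202, we have 695399 = q(q + 202), so q² + 202q − 695399 = 0.
Discriminant: 202² + 4·695399 = 40804 + 2781596 = 2822400; √2822400 = 1680.
q = (−202 + 1680)/2 = 739, and p = q + 202 = 941.
Check: 739 · 941 = 695399.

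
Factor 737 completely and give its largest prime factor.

67

737 = 11 · 67
67 is prime.
So 737 = 11 · 67; the largest prime factor is 67.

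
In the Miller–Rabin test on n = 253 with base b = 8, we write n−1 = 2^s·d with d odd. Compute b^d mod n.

253 − 1 = 252 = 2^2 · 63, so d = 63.
8^1 ≡ 8 (mod 253)
8^2 ≡ 8^2 = 64 ≡ 64 (mod 253)
8^4 ≡ 64^2 = 4096 ≡ 48 (mod 253)
8^8 ≡ 48^2 = 2304 ≡ 27 (mod 253)
8^16 ≡ 27^2 = 729 ≡ 223 (mod 253)
8^32 ≡ 223^2 = 49729 ≡ 141 (mod 253)
63 = 32 + 16 + 8 + 4 + 2 + 1 in binary powers of 2.
So 8^63 ≡ 141 · 223 · 27 · 48 · 64 · 8 ≡ 50 (mod 253).
Squaring chain: 50 → 223; never reaches −1, so base 8 is a Miller–Rabin witness that 253 is composite.

50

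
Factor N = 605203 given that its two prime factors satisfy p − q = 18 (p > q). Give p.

787

Since p = q + 18, we have 605203 = q(q + 18), so q² + 18q − 605203 = 0.
Discriminant: 18² + 4·605203 = 324 + 2420812 = 2421136; √2421136 = 1556.
q = (−18 + 1556)/2 = 769, and p = q + 18 = 787.
Check: 769 · 787 = 605203.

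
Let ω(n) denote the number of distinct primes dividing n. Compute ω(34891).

3

34891 = 23 · 1517
1517 = 37 · 41
34891 = 23 · 37 · 41, which has 3 distinct prime factors.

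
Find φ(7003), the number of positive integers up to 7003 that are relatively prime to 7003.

6808

Factor: 7003 = 47 · 149.
φ(7003) = (47−1) · (149−1) = 46 · 148 = 6808.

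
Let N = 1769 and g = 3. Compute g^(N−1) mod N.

400

3^1 ≡ 3 (mod 1769)
3^2 ≡ 3^2 = 9 ≡ 9 (mod 1769)
3^4 ≡ 9^2 = 81 ≡ 81 (mod 1769)
3^8 ≡ 81^2 = 6561 ≡ 1254 (mod 1769)
3^16 ≡ 1254^2 = 1572516 ≡ 1644 (mod 1769)
3^32 ≡ 1644^2 = 2702736 ≡ 1473 (mod 1769)
3^64 ≡ 1473^2 = 2169729 ≡ 935 (mod 1769)
3^128 ≡ 935^2 = 874225 ≡ 339 (mod 1769)
3^256 ≡ 339^2 = 114921 ≡ 1705 (mod 1769)
3^512 ≡ 1705^2 = 2907025 ≡ 558 (mod 1769)
3^1024 ≡ 558^2 = 311364 ≡ 20 (mod 1769)
1768 = 1024 + 512 + 128 + 64 + 32 + 8 in binary powers of 2.
So 3^1768 ≡ 20 · 558 · 339 · 935 · 1473 · 1254 ≡ 400 (mod 1769).
Since 400 ≠ 1, base 3 is a Fermat witness: 1769 is composite.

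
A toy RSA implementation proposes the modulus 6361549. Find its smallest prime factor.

43

6361549 is odd.
Digit sum 34, not divisible by 3.
Ends in 9: not divisible by 5.
7: 6361549 = 7·908792 + 5
11: 6361549 = 11·578322 + 7
13: 6361549 = 13·489349 + 12
17: 6361549 = 17·374208 + 13
19: 6361549 = 19·334818 + 7
23: 6361549 = 23·276589 + 2
29: 6361549 = 29·219363 + 22
31: 6361549 = 31·205211 + 8
37: 6361549 = 37·171933 + 28
41: 6361549 = 41·155159 + 30
43: 6361549 = 43·147943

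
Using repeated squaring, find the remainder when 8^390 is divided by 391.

361

8^1 ≡ 8 (mod 391)
8^2 ≡ 8^2 = 64 ≡ 64 (mod 391)
8^4 ≡ 64^2 = 4096 ≡ 186 (mod 391)
8^8 ≡ 186^2 = 34596 ≡ 188 (mod 391)
8^16 ≡ 188^2 = 35344 ≡ 154 (mod 391)
8^32 ≡ 154^2 = 23716 ≡ 256 (mod 391)
8^64 ≡ 256^2 = 65536 ≡ 239 (mod 391)
8^128 ≡ 239^2 = 57121 ≡ 35 (mod 391)
8^256 ≡ 35^2 = 1225 ≡ 52 (mod 391)
390 = 256 + 128 + 4 + 2 in binary powers of 2.
So 8^390 ≡ 52 · 35 · 186 · 64 ≡ 361 (mod 391).
Since 361 ≠ 1, base 8 is a Fermat witness: 391 is composite.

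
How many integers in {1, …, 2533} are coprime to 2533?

Factor: 2533 = 17 · 149.
φ(2533) = (17−1) · (149−1) = 16 · 148 = 2368.

2368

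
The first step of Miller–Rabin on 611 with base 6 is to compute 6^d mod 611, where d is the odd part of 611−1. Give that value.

611 − 1 = 610 = 2^1 · 305, so d = 305.
6^1 ≡ 6 (mod 611)
6^2 ≡ 6^2 = 36 ≡ 36 (mod 611)
6^4 ≡ 36^2 = 1296 ≡ 74 (mod 611)
6^8 ≡ 74^2 = 5476 ≡ 588 (mod 611)
6^16 ≡ 588^2 = 345744 ≡ 529 (mod 611)
6^32 ≡ 529^2 = 279841 ≡ 3 (mod 611)
6^64 ≡ 3^2 = 9 ≡ 9 (mod 611)
6^128 ≡ 9^2 = 81 ≡ 81 (mod 611)
6^256 ≡ 81^2 = 6561 ≡ 451 (mod 611)
305 = 256 + 32 + 16 + 1 in binary powers of 2.
So 6^305 ≡ 451 · 3 · 529 · 6 ≡ 314 (mod 611).
Squaring chain: 314; never reaches −1, so base 6 is a Miller–Rabin witness that 611 is composite.

314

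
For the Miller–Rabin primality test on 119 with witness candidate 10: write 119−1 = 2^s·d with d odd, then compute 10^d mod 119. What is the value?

54

119 − 1 = 118 = 2^1 · 59, so d = 59.
10^1 ≡ 10 (mod 119)
10^2 ≡ 10^2 = 100 ≡ 100 (mod 119)
10^4 ≡ 100^2 = 10000 ≡ 4 (mod 119)
10^8 ≡ 4^2 = 16 ≡ 16 (mod 119)
10^16 ≡ 16^2 = 256 ≡ 18 (mod 119)
10^32 ≡ 18^2 = 324 ≡ 86 (mod 119)
59 = 32 + 16 + 8 + 2 + 1 in binary powers of 2.
So 10^59 ≡ 86 · 18 · 16 · 100 · 10 ≡ 54 (mod 119).
Squaring chain: 54; never reaches −1, so base 10 is a Miller–Rabin witness that 119 is composite.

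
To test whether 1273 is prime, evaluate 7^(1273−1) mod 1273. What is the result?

1179

7^1 ≡ 7 (mod 1273)
7^2 ≡ 7^2 = 49 ≡ 49 (mod 1273)
7^4 ≡ 49^2 = 2401 ≡ 1128 (mod 1273)
7^8 ≡ 1128^2 = 1272384 ≡ 657 (mod 1273)
7^16 ≡ 657^2 = 431649 ≡ 102 (mod 1273)
7^32 ≡ 102^2 = 10404 ≡ 220 (mod 1273)
7^64 ≡ 220^2 = 48400 ≡ 26 (mod 1273)
7^128 ≡ 26^2 = 676 ≡ 676 (mod 1273)
7^256 ≡ 676^2 = 456976 ≡ 1242 (mod 1273)
7^512 ≡ 1242^2 = 1542564 ≡ 961 (mod 1273)
7^1024 ≡ 961^2 = 923521 ≡ 596 (mod 1273)
1272 = 1024 + 128 + 64 + 32 + 16 + 8 in binary powers of 2.
So 7^1272 ≡ 596 · 676 · 26 · 220 · 102 · 657 ≡ 1179 (mod 1273).
Since 1179 ≠ 1, base 7 is a Fermat witness: 1273 is composite.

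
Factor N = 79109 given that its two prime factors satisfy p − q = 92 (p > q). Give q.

Since p = q + 92, we have 79109 = q(q + 92), so q² + 92q − 79109 = 0.
Discriminant: 92² + 4·79109 = 8464 + 316436 = 324900; √324900 = 570.
q = (−92 + 570)/2 = 239, and p = q + 92 = 331.
Check: 239 · 331 = 79109.

239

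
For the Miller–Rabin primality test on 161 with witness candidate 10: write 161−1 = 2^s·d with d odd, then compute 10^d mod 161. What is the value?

161 − 1 = 160 = 2^5 · 5, so d = 5.
10^1 ≡ 10 (mod 161)
10^2 ≡ 10^2 = 100 ≡ 100 (mod 161)
10^4 ≡ 100^2 = 10000 ≡ 18 (mod 161)
5 = 4 + 1 in binary powers of 2.
So 10^5 ≡ 18 · 10 ≡ 19 (mod 161).
Squaring chain: 19 → 39 → 72 → 32 → 58; never reaches −1, so base 10 is a Miller–Rabin witness that 161 is composite.

19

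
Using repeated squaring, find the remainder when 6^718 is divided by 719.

1

6^1 ≡ 6 (mod 719)
6^2 ≡ 6^2 = 36 ≡ 36 (mod 719)
6^4 ≡ 36^2 = 1296 ≡ 577 (mod 719)
6^8 ≡ 577^2 = 332929 ≡ 32 (mod 719)
6^16 ≡ 32^2 = 1024 ≡ 305 (mod 719)
6^32 ≡ 305^2 = 93025 ≡ 274 (mod 719)
6^64 ≡ 274^2 = 75076 ≡ 300 (mod 719)
6^128 ≡ 300^2 = 90000 ≡ 125 (mod 719)
6^256 ≡ 125^2 = 15625 ≡ 526 (mod 719)
6^512 ≡ 526^2 = 276676 ≡ 580 (mod 719)
718 = 512 + 128 + 64 + 8 + 4 + 2 in binary powers of 2.
So 6^718 ≡ 580 · 125 · 300 · 32 · 577 · 36 ≡ 1 (mod 719).
Since the result is 1, base 6 gives no evidence that 719 is composite.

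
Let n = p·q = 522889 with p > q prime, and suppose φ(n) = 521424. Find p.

φ(n) = (p−1)(q−1) = n − (p+q) + 1, so p + q = 522889 − 521424 + 1 = 1466.
p and q are the roots of t² − 1466t + 522889 = 0.
Discriminant: 1466² − 4·522889 = 2149156 − 2091556 = 57600; √57600 = 240.
q = (1466 − 240)/2 = 613, p = (1466 + 240)/2 = 853.
Check: 613 · 853 = 522889.

853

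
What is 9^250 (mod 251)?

9^1 ≡ 9 (mod 251)
9^2 ≡ 9^2 = 81 ≡ 81 (mod 251)
9^4 ≡ 81^2 = 6561 ≡ 35 (mod 251)
9^8 ≡ 35^2 = 1225 ≡ 221 (mod 251)
9^16 ≡ 221^2 = 48841 ≡ 147 (mod 251)
9^32 ≡ 147^2 = 21609 ≡ 23 (mod 251)
9^64 ≡ 23^2 = 529 ≡ 27 (mod 251)
9^128 ≡ 27^2 = 729 ≡ 227 (mod 251)
250 = 128 + 64 + 32 + 16 + 8 + 2 in binary powers of 2.
So 9^250 ≡ 227 · 27 · 23 · 147 · 221 · 81 ≡ 1 (mod 251).
Since the result is 1, base 9 gives no evidence that 251 is composite.

1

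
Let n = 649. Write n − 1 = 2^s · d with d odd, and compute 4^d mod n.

26

649 − 1 = 648 = 2^3 · 81, so d = 81.
4^1 ≡ 4 (mod 649)
4^2 ≡ 4^2 = 16 ≡ 16 (mod 649)
4^4 ≡ 16^2 = 256 ≡ 256 (mod 649)
4^8 ≡ 256^2 = 65536 ≡ 636 (mod 649)
4^16 ≡ 636^2 = 404496 ≡ 169 (mod 649)
4^32 ≡ 169^2 = 28561 ≡ 5 (mod 649)
4^64 ≡ 5^2 = 25 ≡ 25 (mod 649)
81 = 64 + 16 + 1 in binary powers of 2.
So 4^81 ≡ 25 · 169 · 4 ≡ 26 (mod 649).
Squaring chain: 26 → 27 → 80; never reaches −1, so base 4 is a Miller–Rabin witness that 649 is composite.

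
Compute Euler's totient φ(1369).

1332

Factor: 1369 = 37^2.
φ(1369) = 37^1·(37−1) = 1332.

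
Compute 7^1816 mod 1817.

7^1 ≡ 7 (mod 1817)
7^2 ≡ 7^2 = 49 ≡ 49 (mod 1817)
7^4 ≡ 49^2 = 2401 ≡ 584 (mod 1817)
7^8 ≡ 584^2 = 341056 ≡ 1277 (mod 1817)
7^16 ≡ 1277^2 = 1630729 ≡ 880 (mod 1817)
7^32 ≡ 880^2 = 774400 ≡ 358 (mod 1817)
7^64 ≡ 358^2 = 128164 ≡ 974 (mod 1817)
7^128 ≡ 974^2 = 948676 ≡ 202 (mod 1817)
7^256 ≡ 202^2 = 40804 ≡ 830 (mod 1817)
7^512 ≡ 830^2 = 688900 ≡ 257 (mod 1817)
7^1024 ≡ 257^2 = 66049 ≡ 637 (mod 1817)
1816 = 1024 + 512 + 256 + 16 + 8 in binary powers of 2.
So 7^1816 ≡ 637 · 257 · 830 · 880 · 1277 ≡ 1304 (mod 1817).
Since 1304 ≠ 1, base 7 is a Fermat witness: 1817 is composite.

1304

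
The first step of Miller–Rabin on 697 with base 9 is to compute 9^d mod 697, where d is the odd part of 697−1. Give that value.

697 − 1 = 696 = 2^3 · 87, so d = 87.
9^1 ≡ 9 (mod 697)
9^2 ≡ 9^2 = 81 ≡ 81 (mod 697)
9^4 ≡ 81^2 = 6561 ≡ 288 (mod 697)
9^8 ≡ 288^2 = 82944 ≡ 1 (mod 697)
9^16 ≡ 1^2 = 1 ≡ 1 (mod 697)
9^32 ≡ 1^2 = 1 ≡ 1 (mod 697)
9^64 ≡ 1^2 = 1 ≡ 1 (mod 697)
87 = 64 + 16 + 4 + 2 + 1 in binary powers of 2.
So 9^87 ≡ 1 · 1 · 288 · 81 · 9 ≡ 155 (mod 697).
Squaring chain: 155 → 327 → 288; never reaches −1, so base 9 is a Miller–Rabin witness that 697 is composite.

155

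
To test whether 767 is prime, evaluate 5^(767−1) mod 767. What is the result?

454

5^1 ≡ 5 (mod 767)
5^2 ≡ 5^2 = 25 ≡ 25 (mod 767)
5^4 ≡ 25^2 = 625 ≡ 625 (mod 767)
5^8 ≡ 625^2 = 390625 ≡ 222 (mod 767)
5^16 ≡ 222^2 = 49284 ≡ 196 (mod 767)
5^32 ≡ 196^2 = 38416 ≡ 66 (mod 767)
5^64 ≡ 66^2 = 4356 ≡ 521 (mod 767)
5^128 ≡ 521^2 = 271441 ≡ 690 (mod 767)
5^256 ≡ 690^2 = 476100 ≡ 560 (mod 767)
5^512 ≡ 560^2 = 313600 ≡ 664 (mod 767)
766 = 512 + 128 + 64 + 32 + 16 + 8 + 4 + 2 in binary powers of 2.
So 5^766 ≡ 664 · 690 · 521 · 66 · 196 · 222 · 625 · 25 ≡ 454 (mod 767).
Since 454 ≠ 1, base 5 is a Fermat witness: 767 is composite.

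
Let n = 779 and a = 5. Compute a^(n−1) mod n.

720

5^1 ≡ 5 (mod 779)
5^2 ≡ 5^2 = 25 ≡ 25 (mod 779)
5^4 ≡ 25^2 = 625 ≡ 625 (mod 779)
5^8 ≡ 625^2 = 390625 ≡ 346 (mod 779)
5^16 ≡ 346^2 = 119716 ≡ 529 (mod 779)
5^32 ≡ 529^2 = 279841 ≡ 180 (mod 779)
5^64 ≡ 180^2 = 32400 ≡ 461 (mod 779)
5^128 ≡ 461^2 = 212521 ≡ 633 (mod 779)
5^256 ≡ 633^2 = 400689 ≡ 283 (mod 779)
5^512 ≡ 283^2 = 80089 ≡ 631 (mod 779)
778 = 512 + 256 + 8 + 2 in binary powers of 2.
So 5^778 ≡ 631 · 283 · 346 · 25 ≡ 720 (mod 779).
Since 720 ≠ 1, base 5 is a Fermat witness: 779 is composite.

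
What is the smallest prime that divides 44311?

73

44311 is odd.
Digit sum 13, not divisible by 3.
Ends in 1: not divisible by 5.
7: 44311 = 7·6330 + 1
11: 44311 = 11·4028 + 3
13: 44311 = 13·3408 + 7
17: 44311 = 17·2606 + 9
19: 44311 = 19·2332 + 3
23: 44311 = 23·1926 + 13
29: 44311 = 29·1527 + 28
31: 44311 = 31·1429 + 12
37: 44311 = 37·1197 + 22
41: 44311 = 41·1080 + 31
43: 44311 = 43·1030 + 21
47: 44311 = 47·942 + 37
53: 44311 = 53·836 + 3
59: 44311 = 59·751 + 2
61: 44311 = 61·726 + 25
67: 44311 = 67·661 + 24
71: 44311 = 71·624 + 7
73: 44311 = 73·607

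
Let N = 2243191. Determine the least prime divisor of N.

2243191 is odd.
Digit sum 22, not divisible by 3.
Ends in 1: not divisible by 5.
7: 2243191 = 7·320455 + 6
11: 2243191 = 11·203926 + 5
13: 2243191 = 13·172553 + 2
17: 2243191 = 17·131952 + 7
19: 2243191 = 19·118062 + 13
23: 2243191 = 23·97530 + 1
29: 2243191 = 29·77351 + 12
31: 2243191 = 31·72361

31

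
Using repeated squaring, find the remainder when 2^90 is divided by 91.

64

2^1 ≡ 2 (mod 91)
2^2 ≡ 2^2 = 4 ≡ 4 (mod 91)
2^4 ≡ 4^2 = 16 ≡ 16 (mod 91)
2^8 ≡ 16^2 = 256 ≡ 74 (mod 91)
2^16 ≡ 74^2 = 5476 ≡ 16 (mod 91)
2^32 ≡ 16^2 = 256 ≡ 74 (mod 91)
2^64 ≡ 74^2 = 5476 ≡ 16 (mod 91)
90 = 64 + 16 + 8 + 2 in binary powers of 2.
So 2^90 ≡ 16 · 16 · 74 · 4 ≡ 64 (mod 91).
Since 64 ≠ 1, base 2 is a Fermat witness: 91 is composite.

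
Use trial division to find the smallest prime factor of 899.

29

899 is odd.
Digit sum 26, not divisible by 3.
Ends in 9: not divisible by 5.
7: 899 = 7·128 + 3
11: 899 = 11·81 + 8
13: 899 = 13·69 + 2
17: 899 = 17·52 + 15
19: 899 = 19·47 + 6
23: 899 = 23·39 + 2
29: 899 = 29·31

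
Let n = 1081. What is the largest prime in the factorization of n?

1081 = 23 · 47
47 is prime.
So 1081 = 23 · 47; the largest prime factor is 47.

47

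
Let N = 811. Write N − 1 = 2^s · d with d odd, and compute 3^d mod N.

811 − 1 = 810 = 2^1 · 405, so d = 405.
3^1 ≡ 3 (mod 811)
3^2 ≡ 3^2 = 9 ≡ 9 (mod 811)
3^4 ≡ 9^2 = 81 ≡ 81 (mod 811)
3^8 ≡ 81^2 = 6561 ≡ 73 (mod 811)
3^16 ≡ 73^2 = 5329 ≡ 463 (mod 811)
3^32 ≡ 463^2 = 214369 ≡ 265 (mod 811)
3^64 ≡ 265^2 = 70225 ≡ 479 (mod 811)
3^128 ≡ 479^2 = 229441 ≡ 739 (mod 811)
3^256 ≡ 739^2 = 546121 ≡ 318 (mod 811)
405 = 256 + 128 + 16 + 4 + 1 in binary powers of 2.
So 3^405 ≡ 318 · 739 · 463 · 81 · 3 ≡ 810 (mod 811).
Since 3^d ≡ 810 (mod 811), base 3 does not prove 811 composite.

810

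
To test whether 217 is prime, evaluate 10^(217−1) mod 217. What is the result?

10^1 ≡ 10 (mod 217)
10^2 ≡ 10^2 = 100 ≡ 100 (mod 217)
10^4 ≡ 100^2 = 10000 ≡ 18 (mod 217)
10^8 ≡ 18^2 = 324 ≡ 107 (mod 217)
10^16 ≡ 107^2 = 11449 ≡ 165 (mod 217)
10^32 ≡ 165^2 = 27225 ≡ 100 (mod 217)
10^64 ≡ 100^2 = 10000 ≡ 18 (mod 217)
10^128 ≡ 18^2 = 324 ≡ 107 (mod 217)
216 = 128 + 64 + 16 + 8 in binary powers of 2.
So 10^216 ≡ 107 · 18 · 165 · 107 ≡ 64 (mod 217).
Since 64 ≠ 1, base 10 is a Fermat witness: 217 is composite.

64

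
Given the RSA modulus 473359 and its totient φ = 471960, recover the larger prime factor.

829

φ(n) = (p−1)(q−1) = n − (p+q) + 1, so p + q = 473359 − 471960 + 1 = 1400.
p and q are the roots of t² − 1400t + 473359 = 0.
Discriminant: 1400² − 4·473359 = 1960000 − 1893436 = 66564; √66564 = 258.
q = (1400 − 258)/2 = 571, p = (1400 + 258)/2 = 829.
Check: 571 · 829 = 473359.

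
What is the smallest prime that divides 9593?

9593 is odd.
Digit sum 26, not divisible by 3.
Ends in 3: not divisible by 5.
7: 9593 = 7·1370 + 3
11: 9593 = 11·872 + 1
13: 9593 = 13·737 + 12
17: 9593 = 17·564 + 5
19: 9593 = 19·504 + 17
23: 9593 = 23·417 + 2
29: 9593 = 29·330 + 23
31: 9593 = 31·309 + 14
37: 9593 = 37·259 + 10
41: 9593 = 41·233 + 40
43: 9593 = 43·223 + 4
47: 9593 = 47·204 + 5
53: 9593 = 53·181

53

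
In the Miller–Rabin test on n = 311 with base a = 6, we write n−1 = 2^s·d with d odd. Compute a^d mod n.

311 − 1 = 310 = 2^1 · 155, so d = 155.
6^1 ≡ 6 (mod 311)
6^2 ≡ 6^2 = 36 ≡ 36 (mod 311)
6^4 ≡ 36^2 = 1296 ≡ 52 (mod 311)
6^8 ≡ 52^2 = 2704 ≡ 216 (mod 311)
6^16 ≡ 216^2 = 46656 ≡ 6 (mod 311)
6^32 ≡ 6^2 = 36 ≡ 36 (mod 311)
6^64 ≡ 36^2 = 1296 ≡ 52 (mod 311)
6^128 ≡ 52^2 = 2704 ≡ 216 (mod 311)
155 = 128 + 16 + 8 + 2 + 1 in binary powers of 2.
So 6^155 ≡ 216 · 6 · 216 · 36 · 6 ≡ 1 (mod 311).
Since 6^d ≡ 1 (mod 311), base 6 does not prove 311 composite.

1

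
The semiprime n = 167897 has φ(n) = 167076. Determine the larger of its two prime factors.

φ(n) = (p−1)(q−1) = n − (p+q) + 1, so p + q = 167897 − 167076 + 1 = 822.
p and q are the roots of t² − 822t + 167897 = 0.
Discriminant: 822² − 4·167897 = 675684 − 671588 = 4096; √4096 = 64.
q = (822 − 64)/2 = 379, p = (822 + 64)/2 = 443.
Check: 379 · 443 = 167897.

443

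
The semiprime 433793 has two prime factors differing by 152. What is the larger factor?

Since p = q + 152, we have 433793 = q(q + 152), so q² + 152q − 433793 = 0.
Discriminant: 152² + 4·433793 = 23104 + 1735172 = 1758276; √1758276 = 1326.
q = (−152 + 1326)/2 = 587, and p = q + 152 = 739.
Check: 587 · 739 = 433793.

739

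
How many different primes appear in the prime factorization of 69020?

69020 = 2^2 · 17255
17255 = 5 · 3451
3451 = 7 · 493
493 = 17 · 29
69020 = 2^2 · 5 · 7 · 17 · 29, which has 5 distinct prime factors.

5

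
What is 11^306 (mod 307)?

1

11^1 ≡ 11 (mod 307)
11^2 ≡ 11^2 = 121 ≡ 121 (mod 307)
11^4 ≡ 121^2 = 14641 ≡ 212 (mod 307)
11^8 ≡ 212^2 = 44944 ≡ 122 (mod 307)
11^16 ≡ 122^2 = 14884 ≡ 148 (mod 307)
11^32 ≡ 148^2 = 21904 ≡ 107 (mod 307)
11^64 ≡ 107^2 = 11449 ≡ 90 (mod 307)
11^128 ≡ 90^2 = 8100 ≡ 118 (mod 307)
11^256 ≡ 118^2 = 13924 ≡ 109 (mod 307)
306 = 256 + 32 + 16 + 2 in binary powers of 2.
So 11^306 ≡ 109 · 107 · 148 · 121 ≡ 1 (mod 307).
Since the result is 1, base 11 gives no evidence that 307 is composite.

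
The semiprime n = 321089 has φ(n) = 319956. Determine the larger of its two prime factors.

587

φ(n) = (p−1)(q−1) = n − (p+q) + 1, so p + q = 321089 − 319956 + 1 = 1134.
p and q are the roots of t² − 1134t + 321089 = 0.
Discriminant: 1134² − 4·321089 = 1285956 − 1284356 = 1600; √1600 = 40.
q = (1134 − 40)/2 = 547, p = (1134 + 40)/2 = 587.
Check: 547 · 587 = 321089.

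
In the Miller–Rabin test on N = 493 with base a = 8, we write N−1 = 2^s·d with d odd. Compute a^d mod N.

206

493 − 1 = 492 = 2^2 · 123, so d = 123.
8^1 ≡ 8 (mod 493)
8^2 ≡ 8^2 = 64 ≡ 64 (mod 493)
8^4 ≡ 64^2 = 4096 ≡ 152 (mod 493)
8^8 ≡ 152^2 = 23104 ≡ 426 (mod 493)
8^16 ≡ 426^2 = 181476 ≡ 52 (mod 493)
8^32 ≡ 52^2 = 2704 ≡ 239 (mod 493)
8^64 ≡ 239^2 = 57121 ≡ 426 (mod 493)
123 = 64 + 32 + 16 + 8 + 2 + 1 in binary powers of 2.
So 8^123 ≡ 426 · 239 · 52 · 426 · 64 · 8 ≡ 206 (mod 493).
Squaring chain: 206 → 38; never reaches −1, so base 8 is a Miller–Rabin witness that 493 is composite.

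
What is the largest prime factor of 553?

553 = 7 · 79
79 is prime.
So 553 = 7 · 79; the largest prime factor is 79.

79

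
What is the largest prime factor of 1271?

1271 = 31 · 41
41 is prime.
So 1271 = 31 · 41; the largest prime factor is 41.

41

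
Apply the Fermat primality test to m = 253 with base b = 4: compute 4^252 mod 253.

4^1 ≡ 4 (mod 253)
4^2 ≡ 4^2 = 16 ≡ 16 (mod 253)
4^4 ≡ 16^2 = 256 ≡ 3 (mod 253)
4^8 ≡ 3^2 = 9 ≡ 9 (mod 253)
4^16 ≡ 9^2 = 81 ≡ 81 (mod 253)
4^32 ≡ 81^2 = 6561 ≡ 236 (mod 253)
4^64 ≡ 236^2 = 55696 ≡ 36 (mod 253)
4^128 ≡ 36^2 = 1296 ≡ 31 (mod 253)
252 = 128 + 64 + 32 + 16 + 8 + 4 in binary powers of 2.
So 4^252 ≡ 31 · 36 · 236 · 81 · 9 · 3 ≡ 236 (mod 253).
Since 236 ≠ 1, base 4 is a Fermat witness: 253 is composite.

236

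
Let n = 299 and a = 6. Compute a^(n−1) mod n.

121

6^1 ≡ 6 (mod 299)
6^2 ≡ 6^2 = 36 ≡ 36 (mod 299)
6^4 ≡ 36^2 = 1296 ≡ 100 (mod 299)
6^8 ≡ 100^2 = 10000 ≡ 133 (mod 299)
6^16 ≡ 133^2 = 17689 ≡ 48 (mod 299)
6^32 ≡ 48^2 = 2304 ≡ 211 (mod 299)
6^64 ≡ 211^2 = 44521 ≡ 269 (mod 299)
6^128 ≡ 269^2 = 72361 ≡ 3 (mod 299)
6^256 ≡ 3^2 = 9 ≡ 9 (mod 299)
298 = 256 + 32 + 8 + 2 in binary powers of 2.
So 6^298 ≡ 9 · 211 · 133 · 36 ≡ 121 (mod 299).
Since 121 ≠ 1, base 6 is a Fermat witness: 299 is composite.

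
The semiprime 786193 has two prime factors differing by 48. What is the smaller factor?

Since p = q + 48, we have 786193 = q(q + 48), so q² + 48q − 786193 = 0.
Discriminant: 48² + 4·786193 = 2304 + 3144772 = 3147076; √3147076 = 1774.
q = (−48 + 1774)/2 = 863, and p = q + 48 = 911.
Check: 863 · 911 = 786193.

863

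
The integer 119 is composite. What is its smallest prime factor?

119 is odd.
Digit sum 11, not divisible by 3.
Ends in 9: not divisible by 5.
7: 119 = 7·17

7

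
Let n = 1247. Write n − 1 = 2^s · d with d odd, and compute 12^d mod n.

394

1247 − 1 = 1246 = 2^1 · 623, so d = 623.
12^1 ≡ 12 (mod 1247)
12^2 ≡ 12^2 = 144 ≡ 144 (mod 1247)
12^4 ≡ 144^2 = 20736 ≡ 784 (mod 1247)
12^8 ≡ 784^2 = 614656 ≡ 1132 (mod 1247)
12^16 ≡ 1132^2 = 1281424 ≡ 755 (mod 1247)
12^32 ≡ 755^2 = 570025 ≡ 146 (mod 1247)
12^64 ≡ 146^2 = 21316 ≡ 117 (mod 1247)
12^128 ≡ 117^2 = 13689 ≡ 1219 (mod 1247)
12^256 ≡ 1219^2 = 1485961 ≡ 784 (mod 1247)
12^512 ≡ 784^2 = 614656 ≡ 1132 (mod 1247)
623 = 512 + 64 + 32 + 8 + 4 + 2 + 1 in binary powers of 2.
So 12^623 ≡ 1132 · 117 · 146 · 1132 · 784 · 144 · 12 ≡ 394 (mod 1247).
Squaring chain: 394; never reaches −1, so base 12 is a Miller–Rabin witness that 1247 is composite.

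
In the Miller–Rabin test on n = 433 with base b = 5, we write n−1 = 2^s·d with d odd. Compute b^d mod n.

433 − 1 = 432 = 2^4 · 27, so d = 27.
5^1 ≡ 5 (mod 433)
5^2 ≡ 5^2 = 25 ≡ 25 (mod 433)
5^4 ≡ 25^2 = 625 ≡ 192 (mod 433)
5^8 ≡ 192^2 = 36864 ≡ 59 (mod 433)
5^16 ≡ 59^2 = 3481 ≡ 17 (mod 433)
27 = 16 + 8 + 2 + 1 in binary powers of 2.
So 5^27 ≡ 17 · 59 · 25 · 5 ≡ 238 (mod 433).
Squaring chain: 238 → 354 → 179 → 432; reaches −1, so base 5 does not prove 433 composite.

238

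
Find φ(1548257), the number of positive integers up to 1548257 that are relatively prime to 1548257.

Factor: 1548257 = 73 · 127 · 167.
φ(1548257) = (73−1) · (127−1) · (167−1) = 72 · 126 · 166 = 1505952.

1505952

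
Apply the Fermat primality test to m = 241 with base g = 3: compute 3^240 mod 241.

3^1 ≡ 3 (mod 241)
3^2 ≡ 3^2 = 9 ≡ 9 (mod 241)
3^4 ≡ 9^2 = 81 ≡ 81 (mod 241)
3^8 ≡ 81^2 = 6561 ≡ 54 (mod 241)
3^16 ≡ 54^2 = 2916 ≡ 24 (mod 241)
3^32 ≡ 24^2 = 576 ≡ 94 (mod 241)
3^64 ≡ 94^2 = 8836 ≡ 160 (mod 241)
3^128 ≡ 160^2 = 25600 ≡ 54 (mod 241)
240 = 128 + 64 + 32 + 16 in binary powers of 2.
So 3^240 ≡ 54 · 160 · 94 · 24 ≡ 1 (mod 241).
Since the result is 1, base 3 gives no evidence that 241 is composite.

1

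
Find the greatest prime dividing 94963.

94963 = 11 · 8633
8633 = 89 · 97
97 is prime.
So 94963 = 11 · 89 · 97; the largest prime factor is 97.

97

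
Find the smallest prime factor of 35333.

35333 is odd.
Digit sum 17, not divisible by 3.
Ends in 3: not divisible by 5.
7: 35333 = 7·5047 + 4
11: 35333 = 11·3212 + 1
13: 35333 = 13·2717 + 12
17: 35333 = 17·2078 + 7
19: 35333 = 19·1859 + 12
23: 35333 = 23·1536 + 5
29: 35333 = 29·1218 + 11
31: 35333 = 31·1139 + 24
37: 35333 = 37·954 + 35
41: 35333 = 41·861 + 32
43: 35333 = 43·821 + 30
47: 35333 = 47·751 + 36
53: 35333 = 53·666 + 35
59: 35333 = 59·598 + 51
61: 35333 = 61·579 + 14
67: 35333 = 67·527 + 24
71: 35333 = 71·497 + 46
73: 35333 = 73·484 + 1
79: 35333 = 79·447 + 20
83: 35333 = 83·425 + 58
89: 35333 = 89·397

89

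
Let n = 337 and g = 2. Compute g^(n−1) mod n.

1

2^1 ≡ 2 (mod 337)
2^2 ≡ 2^2 = 4 ≡ 4 (mod 337)
2^4 ≡ 4^2 = 16 ≡ 16 (mod 337)
2^8 ≡ 16^2 = 256 ≡ 256 (mod 337)
2^16 ≡ 256^2 = 65536 ≡ 158 (mod 337)
2^32 ≡ 158^2 = 24964 ≡ 26 (mod 337)
2^64 ≡ 26^2 = 676 ≡ 2 (mod 337)
2^128 ≡ 2^2 = 4 ≡ 4 (mod 337)
2^256 ≡ 4^2 = 16 ≡ 16 (mod 337)
336 = 256 + 64 + 16 in binary powers of 2.
So 2^336 ≡ 16 · 2 · 158 ≡ 1 (mod 337).
Since the result is 1, base 2 gives no evidence that 337 is composite.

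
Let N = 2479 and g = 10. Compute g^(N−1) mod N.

10^1 ≡ 10 (mod 2479)
10^2 ≡ 10^2 = 100 ≡ 100 (mod 2479)
10^4 ≡ 100^2 = 10000 ≡ 84 (mod 2479)
10^8 ≡ 84^2 = 7056 ≡ 2098 (mod 2479)
10^16 ≡ 2098^2 = 4401604 ≡ 1379 (mod 2479)
10^32 ≡ 1379^2 = 1901641 ≡ 248 (mod 2479)
10^64 ≡ 248^2 = 61504 ≡ 2008 (mod 2479)
10^128 ≡ 2008^2 = 4032064 ≡ 1210 (mod 2479)
10^256 ≡ 1210^2 = 1464100 ≡ 1490 (mod 2479)
10^512 ≡ 1490^2 = 2220100 ≡ 1395 (mod 2479)
10^1024 ≡ 1395^2 = 1946025 ≡ 10 (mod 2479)
10^2048 ≡ 10^2 = 100 ≡ 100 (mod 2479)
2478 = 2048 + 256 + 128 + 32 + 8 + 4 + 2 in binary powers of 2.
So 10^2478 ≡ 100 · 1490 · 1210 · 248 · 2098 · 84 · 100 ≡ 1000 (mod 2479).
Since 1000 ≠ 1, base 10 is a Fermat witness: 2479 is composite.

1000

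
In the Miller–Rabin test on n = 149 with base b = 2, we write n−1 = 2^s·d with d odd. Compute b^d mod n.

105

149 − 1 = 148 = 2^2 · 37, so d = 37.
2^1 ≡ 2 (mod 149)
2^2 ≡ 2^2 = 4 ≡ 4 (mod 149)
2^4 ≡ 4^2 = 16 ≡ 16 (mod 149)
2^8 ≡ 16^2 = 256 ≡ 107 (mod 149)
2^16 ≡ 107^2 = 11449 ≡ 125 (mod 149)
2^32 ≡ 125^2 = 15625 ≡ 129 (mod 149)
37 = 32 + 4 + 1 in binary powers of 2.
So 2^37 ≡ 129 · 16 · 2 ≡ 105 (mod 149).
Squaring chain: 105 → 148; reaches −1, so base 2 does not prove 149 composite.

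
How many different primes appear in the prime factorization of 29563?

29563 = 17 · 1739
1739 = 37 · 47
29563 = 17 · 37 · 47, which has 3 distinct prime factors.

3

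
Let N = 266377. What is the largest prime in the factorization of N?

266377 = 41 · 6497
6497 = 73 · 89
89 is prime.
So 266377 = 41 · 73 · 89; the largest prime factor is 89.

89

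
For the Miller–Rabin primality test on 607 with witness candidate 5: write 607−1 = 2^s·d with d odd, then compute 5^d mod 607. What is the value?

607 − 1 = 606 = 2^1 · 303, so d = 303.
5^1 ≡ 5 (mod 607)
5^2 ≡ 5^2 = 25 ≡ 25 (mod 607)
5^4 ≡ 25^2 = 625 ≡ 18 (mod 607)
5^8 ≡ 18^2 = 324 ≡ 324 (mod 607)
5^16 ≡ 324^2 = 104976 ≡ 572 (mod 607)
5^32 ≡ 572^2 = 327184 ≡ 11 (mod 607)
5^64 ≡ 11^2 = 121 ≡ 121 (mod 607)
5^128 ≡ 121^2 = 14641 ≡ 73 (mod 607)
5^256 ≡ 73^2 = 5329 ≡ 473 (mod 607)
303 = 256 + 32 + 8 + 4 + 2 + 1 in binary powers of 2.
So 5^303 ≡ 473 · 11 · 324 · 18 · 25 · 5 ≡ 606 (mod 607).
Since 5^d ≡ 606 (mod 607), base 5 does not prove 607 composite.

606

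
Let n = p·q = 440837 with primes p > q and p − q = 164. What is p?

751

Since p = q + 164, we have 440837 = q(q + 164), so q² + 164q − 440837 = 0.
Discriminant: 164² + 4·440837 = 26896 + 1763348 = 1790244; √1790244 = 1338.
q = (−164 + 1338)/2 = 587, and p = q + 164 = 751.
Check: 587 · 751 = 440837.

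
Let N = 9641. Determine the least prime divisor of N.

31

9641 is odd.
Digit sum 20, not divisible by 3.
Ends in 1: not divisible by 5.
7: 9641 = 7·1377 + 2
11: 9641 = 11·876 + 5
13: 9641 = 13·741 + 8
17: 9641 = 17·567 + 2
19: 9641 = 19·507 + 8
23: 9641 = 23·419 + 4
29: 9641 = 29·332 + 13
31: 9641 = 31·311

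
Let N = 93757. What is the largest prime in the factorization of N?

93757 = 29 · 3233
3233 = 53 · 61
61 is prime.
So 93757 = 29 · 53 · 61; the largest prime factor is 61.

61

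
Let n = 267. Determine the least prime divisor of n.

267 is odd.
Digit sum 15, divisible by 3.

3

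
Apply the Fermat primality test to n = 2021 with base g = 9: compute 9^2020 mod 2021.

1358

9^1 ≡ 9 (mod 2021)
9^2 ≡ 9^2 = 81 ≡ 81 (mod 2021)
9^4 ≡ 81^2 = 6561 ≡ 498 (mod 2021)
9^8 ≡ 498^2 = 248004 ≡ 1442 (mod 2021)
9^16 ≡ 1442^2 = 2079364 ≡ 1776 (mod 2021)
9^32 ≡ 1776^2 = 3154176 ≡ 1416 (mod 2021)
9^64 ≡ 1416^2 = 2005056 ≡ 224 (mod 2021)
9^128 ≡ 224^2 = 50176 ≡ 1672 (mod 2021)
9^256 ≡ 1672^2 = 2795584 ≡ 541 (mod 2021)
9^512 ≡ 541^2 = 292681 ≡ 1657 (mod 2021)
9^1024 ≡ 1657^2 = 2745649 ≡ 1131 (mod 2021)
2020 = 1024 + 512 + 256 + 128 + 64 + 32 + 4 in binary powers of 2.
So 9^2020 ≡ 1131 · 1657 · 541 · 1672 · 224 · 1416 · 498 ≡ 1358 (mod 2021).
Since 1358 ≠ 1, base 9 is a Fermat witness: 2021 is composite.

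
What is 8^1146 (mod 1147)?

628

8^1 ≡ 8 (mod 1147)
8^2 ≡ 8^2 = 64 ≡ 64 (mod 1147)
8^4 ≡ 64^2 = 4096 ≡ 655 (mod 1147)
8^8 ≡ 655^2 = 429025 ≡ 47 (mod 1147)
8^16 ≡ 47^2 = 2209 ≡ 1062 (mod 1147)
8^32 ≡ 1062^2 = 1127844 ≡ 343 (mod 1147)
8^64 ≡ 343^2 = 117649 ≡ 655 (mod 1147)
8^128 ≡ 655^2 = 429025 ≡ 47 (mod 1147)
8^256 ≡ 47^2 = 2209 ≡ 1062 (mod 1147)
8^512 ≡ 1062^2 = 1127844 ≡ 343 (mod 1147)
8^1024 ≡ 343^2 = 117649 ≡ 655 (mod 1147)
1146 = 1024 + 64 + 32 + 16 + 8 + 2 in binary powers of 2.
So 8^1146 ≡ 655 · 655 · 343 · 1062 · 47 · 64 ≡ 628 (mod 1147).
Since 628 ≠ 1, base 8 is a Fermat witness: 1147 is composite.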